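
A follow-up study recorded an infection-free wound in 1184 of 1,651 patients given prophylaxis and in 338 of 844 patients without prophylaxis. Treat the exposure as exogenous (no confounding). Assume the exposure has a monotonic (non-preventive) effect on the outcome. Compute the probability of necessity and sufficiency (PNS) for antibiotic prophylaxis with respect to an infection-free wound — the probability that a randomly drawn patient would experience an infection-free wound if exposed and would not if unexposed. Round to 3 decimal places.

p₁ = P(outcome | exposed) = 1184/1651 = 0.71714
p₀ = P(outcome | unexposed) = 338/844 = 0.40047
Under exogeneity and monotonicity, PNS = p₁ − p₀.
PNS = 0.71714 − 0.40047 = 0.31667

PNS ≈ 0.317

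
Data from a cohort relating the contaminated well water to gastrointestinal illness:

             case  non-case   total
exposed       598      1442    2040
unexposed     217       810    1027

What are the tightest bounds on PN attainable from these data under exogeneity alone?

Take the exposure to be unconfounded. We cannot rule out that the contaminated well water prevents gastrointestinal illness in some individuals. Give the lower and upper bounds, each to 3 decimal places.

p₁ = P(outcome | exposed) = 598/2040 = 0.29314
p₀ = P(outcome | unexposed) = 217/1027 = 0.2113
Under exogeneity alone the bounds on PN are max{0,(p₁−p₀)/p₁} ≤ PN ≤ min{1,(1−p₀)/p₁}.
  lower = (p₁ − p₀)/p₁ = 0.081842 / 0.29314 ≈ 0.2792
  upper = min{1, (1 − p₀)/p₁} = 0.7887 / 0.29314 ≈ 2.6906 → capped at 1

0.279 ≤ PN ≤ 1.000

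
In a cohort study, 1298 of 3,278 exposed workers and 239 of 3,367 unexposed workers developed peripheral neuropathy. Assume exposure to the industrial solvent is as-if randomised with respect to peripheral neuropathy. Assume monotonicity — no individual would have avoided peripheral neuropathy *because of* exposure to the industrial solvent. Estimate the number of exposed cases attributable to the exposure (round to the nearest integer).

p₁ = P(outcome | exposed) = 1298/3278 = 0.39597
p₀ = P(outcome | unexposed) = 239/3367 = 0.070983
PN = (p₁ − p₀)/p₁ = (0.39597 − 0.070983) / 0.39597 ≈ 0.82074.
Attributable cases ≈ PN × (exposed cases) = 0.82074 × 1298 ≈ 1065.32.

about 1065 cases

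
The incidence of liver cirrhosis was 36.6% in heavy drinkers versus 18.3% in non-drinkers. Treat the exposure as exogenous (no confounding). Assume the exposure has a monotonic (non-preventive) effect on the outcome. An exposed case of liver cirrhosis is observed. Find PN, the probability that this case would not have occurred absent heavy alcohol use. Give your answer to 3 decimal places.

PN ≈ 0.500

p₁ = 0.366, p₀ = 0.183.
Under exogeneity and monotonicity, PN = (p₁ − p₀) / p₁.
PN = (0.366 − 0.183) / 0.366 = 0.183 / 0.366 ≈ 0.5000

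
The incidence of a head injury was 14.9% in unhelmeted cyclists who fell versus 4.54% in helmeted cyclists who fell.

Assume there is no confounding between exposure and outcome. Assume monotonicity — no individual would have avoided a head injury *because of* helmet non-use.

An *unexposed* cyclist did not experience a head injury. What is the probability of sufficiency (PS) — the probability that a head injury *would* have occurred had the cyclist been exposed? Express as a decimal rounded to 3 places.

p₁ = 0.149, p₀ = 0.0454.
Under exogeneity and monotonicity, PS = (p₁ − p₀) / (1 − p₀).
PS = (0.149 − 0.0454) / (1 − 0.0454) = 0.1036 / 0.9546 ≈ 0.1085

PS ≈ 0.109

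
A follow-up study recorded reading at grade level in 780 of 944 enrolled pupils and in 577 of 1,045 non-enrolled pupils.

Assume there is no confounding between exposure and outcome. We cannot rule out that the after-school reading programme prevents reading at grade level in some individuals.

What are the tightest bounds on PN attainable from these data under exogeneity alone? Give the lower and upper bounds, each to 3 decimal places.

p₁ = P(outcome | exposed) = 780/944 = 0.82627
p₀ = P(outcome | unexposed) = 577/1045 = 0.55215
Under exogeneity alone the bounds on PN are max{0,(p₁−p₀)/p₁} ≤ PN ≤ min{1,(1−p₀)/p₁}.
  lower = (p₁ − p₀)/p₁ = 0.27412 / 0.82627 ≈ 0.3318
  upper = min{1, (1 − p₀)/p₁} = 0.44785 / 0.82627 ≈ 0.5420

0.332 ≤ PN ≤ 0.542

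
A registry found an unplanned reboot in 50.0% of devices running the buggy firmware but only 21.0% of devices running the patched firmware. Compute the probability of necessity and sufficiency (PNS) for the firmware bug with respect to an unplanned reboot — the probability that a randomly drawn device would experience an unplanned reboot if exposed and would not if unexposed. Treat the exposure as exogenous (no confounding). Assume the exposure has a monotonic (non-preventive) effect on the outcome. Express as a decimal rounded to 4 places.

PNS ≈ 0.2900

p₁ = 0.5, p₀ = 0.21.
Under exogeneity and monotonicity, PNS = p₁ − p₀.
PNS = 0.5 − 0.21 = 0.29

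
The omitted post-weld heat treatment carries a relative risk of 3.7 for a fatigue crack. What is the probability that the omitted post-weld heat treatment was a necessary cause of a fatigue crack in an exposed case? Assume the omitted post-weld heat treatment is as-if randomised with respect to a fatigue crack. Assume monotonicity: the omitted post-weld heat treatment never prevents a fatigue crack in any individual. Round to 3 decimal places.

PN ≈ 0.730

Under exogeneity and monotonicity, PN = (RR − 1) / RR = 1 − 1/RR.
PN = (3.7 − 1) / 3.7 = 2.7 / 3.7 ≈ 0.7297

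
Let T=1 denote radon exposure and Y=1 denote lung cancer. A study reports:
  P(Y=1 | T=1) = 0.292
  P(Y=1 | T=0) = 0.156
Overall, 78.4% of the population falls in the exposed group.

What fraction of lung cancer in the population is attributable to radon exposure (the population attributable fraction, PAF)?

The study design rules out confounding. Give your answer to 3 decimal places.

Let p₁ = 0.292, p₀ = 0.156.
Overall risk P(Y=1) = π·p₁ + (1−π)·p₀ = 0.784×0.292 + 0.216×0.156 = 0.26262.
Under exogeneity, PAF = [P(Y=1) − p₀] / P(Y=1).
PAF = (0.26262 − 0.156) / 0.26262 ≈ 0.4060

PAF ≈ 0.406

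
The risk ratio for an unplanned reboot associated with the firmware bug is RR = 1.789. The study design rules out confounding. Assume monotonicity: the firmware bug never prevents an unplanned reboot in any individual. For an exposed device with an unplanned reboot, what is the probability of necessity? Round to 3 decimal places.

Under exogeneity and monotonicity, PN = (RR − 1) / RR = 1 − 1/RR.
PN = (1.789 − 1) / 1.789 = 0.789 / 1.789 ≈ 0.4410

PN ≈ 0.441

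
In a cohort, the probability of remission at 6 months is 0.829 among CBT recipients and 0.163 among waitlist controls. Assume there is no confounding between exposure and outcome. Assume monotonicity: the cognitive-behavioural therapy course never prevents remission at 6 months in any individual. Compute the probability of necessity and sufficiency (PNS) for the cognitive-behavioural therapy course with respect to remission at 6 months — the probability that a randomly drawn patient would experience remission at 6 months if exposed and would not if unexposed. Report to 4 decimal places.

PNS ≈ 0.6660

Let p₁ = 0.829, p₀ = 0.163.
Under exogeneity and monotonicity, PNS = p₁ − p₀.
PNS = 0.829 − 0.163 = 0.666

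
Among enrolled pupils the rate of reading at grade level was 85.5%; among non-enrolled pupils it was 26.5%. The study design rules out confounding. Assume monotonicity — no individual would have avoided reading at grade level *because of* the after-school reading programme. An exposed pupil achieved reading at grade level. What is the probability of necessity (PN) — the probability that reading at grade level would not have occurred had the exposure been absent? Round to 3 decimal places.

p₁ = 0.855, p₀ = 0.265.
Under exogeneity and monotonicity, PN = (p₁ − p₀) / p₁.
PN = (0.855 − 0.265) / 0.855 = 0.59 / 0.855 ≈ 0.6901

PN ≈ 0.690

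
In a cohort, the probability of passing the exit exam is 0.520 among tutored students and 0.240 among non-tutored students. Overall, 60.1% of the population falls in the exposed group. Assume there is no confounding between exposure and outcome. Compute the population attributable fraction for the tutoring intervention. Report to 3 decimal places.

PAF ≈ 0.412

Let p₁ = 0.52, p₀ = 0.24.
Overall risk P(Y=1) = π·p₁ + (1−π)·p₀ = 0.601×0.52 + 0.399×0.24 = 0.40828.
Under exogeneity, PAF = [P(Y=1) − p₀] / P(Y=1).
PAF = (0.40828 − 0.24) / 0.40828 ≈ 0.4122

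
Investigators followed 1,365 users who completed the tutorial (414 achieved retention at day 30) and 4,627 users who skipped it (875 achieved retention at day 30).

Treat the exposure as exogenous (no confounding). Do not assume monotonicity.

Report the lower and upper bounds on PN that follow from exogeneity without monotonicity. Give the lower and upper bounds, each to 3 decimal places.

p₁ = P(outcome | exposed) = 414/1365 = 0.3033
p₀ = P(outcome | unexposed) = 875/4627 = 0.18911
Under exogeneity alone the bounds on PN are max{0,(p₁−p₀)/p₁} ≤ PN ≤ min{1,(1−p₀)/p₁}.
  lower = (p₁ − p₀)/p₁ = 0.11419 / 0.3033 ≈ 0.3765
  upper = min{1, (1 − p₀)/p₁} = 0.81089 / 0.3033 ≈ 2.6736 → capped at 1

0.376 ≤ PN ≤ 1.000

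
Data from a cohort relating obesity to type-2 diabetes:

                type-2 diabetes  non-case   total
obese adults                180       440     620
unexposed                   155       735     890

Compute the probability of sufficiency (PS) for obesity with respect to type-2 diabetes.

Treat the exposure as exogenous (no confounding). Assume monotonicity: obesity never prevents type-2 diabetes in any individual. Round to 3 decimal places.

PS ≈ 0.141

p₁ = P(outcome | exposed) = 180/620 = 0.29032
p₀ = P(outcome | unexposed) = 155/890 = 0.17416
Under exogeneity and monotonicity, PS = (p₁ − p₀)/(1 − p₀).
PS = (0.29032 − 0.17416) / 0.82584 ≈ 0.1407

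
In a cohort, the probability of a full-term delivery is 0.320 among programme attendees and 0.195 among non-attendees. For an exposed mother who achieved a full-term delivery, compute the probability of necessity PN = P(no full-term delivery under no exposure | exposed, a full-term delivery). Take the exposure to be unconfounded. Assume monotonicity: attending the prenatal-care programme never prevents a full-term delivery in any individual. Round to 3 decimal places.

Let p₁ = 0.32, p₀ = 0.195.
Under exogeneity and monotonicity, PN = (p₁ − p₀) / p₁.
PN = (0.32 − 0.195) / 0.32 = 0.125 / 0.32 ≈ 0.3906

PN ≈ 0.391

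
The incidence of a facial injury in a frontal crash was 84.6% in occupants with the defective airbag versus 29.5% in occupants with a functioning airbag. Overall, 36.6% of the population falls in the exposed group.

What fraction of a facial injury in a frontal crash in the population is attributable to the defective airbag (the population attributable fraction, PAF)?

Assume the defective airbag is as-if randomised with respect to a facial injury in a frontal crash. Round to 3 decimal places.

p₁ = 0.846, p₀ = 0.295.
Overall risk P(Y=1) = π·p₁ + (1−π)·p₀ = 0.366×0.846 + 0.634×0.295 = 0.49667.
Under exogeneity, PAF = [P(Y=1) − p₀] / P(Y=1).
PAF = (0.49667 − 0.295) / 0.49667 ≈ 0.4060

PAF ≈ 0.406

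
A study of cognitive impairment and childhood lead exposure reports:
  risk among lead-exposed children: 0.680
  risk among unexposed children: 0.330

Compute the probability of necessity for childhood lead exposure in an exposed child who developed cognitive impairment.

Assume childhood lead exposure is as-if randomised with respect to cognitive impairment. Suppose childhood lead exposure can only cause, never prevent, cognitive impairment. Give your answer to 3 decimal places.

Let p₁ = 0.68, p₀ = 0.33.
Under exogeneity and monotonicity, PN = (p₁ − p₀) / p₁.
PN = (0.68 − 0.33) / 0.68 = 0.35 / 0.68 ≈ 0.5147

PN ≈ 0.515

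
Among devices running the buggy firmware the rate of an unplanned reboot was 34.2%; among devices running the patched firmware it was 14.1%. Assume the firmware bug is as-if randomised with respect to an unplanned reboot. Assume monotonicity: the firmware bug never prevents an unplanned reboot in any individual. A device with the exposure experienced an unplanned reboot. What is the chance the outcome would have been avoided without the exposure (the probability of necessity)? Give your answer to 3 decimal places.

PN ≈ 0.588

p₁ = 0.342, p₀ = 0.141.
Under exogeneity and monotonicity, PN = (p₁ − p₀) / p₁.
PN = (0.342 − 0.141) / 0.342 = 0.201 / 0.342 ≈ 0.5877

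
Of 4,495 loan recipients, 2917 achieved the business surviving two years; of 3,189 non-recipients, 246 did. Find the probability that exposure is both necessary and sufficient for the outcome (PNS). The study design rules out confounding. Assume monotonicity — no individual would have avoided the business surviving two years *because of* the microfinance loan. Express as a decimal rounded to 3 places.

p₁ = P(outcome | exposed) = 2917/4495 = 0.64894
p₀ = P(outcome | unexposed) = 246/3189 = 0.07714
Under exogeneity and monotonicity, PNS = p₁ − p₀.
PNS = 0.64894 − 0.07714 = 0.5718

PNS ≈ 0.572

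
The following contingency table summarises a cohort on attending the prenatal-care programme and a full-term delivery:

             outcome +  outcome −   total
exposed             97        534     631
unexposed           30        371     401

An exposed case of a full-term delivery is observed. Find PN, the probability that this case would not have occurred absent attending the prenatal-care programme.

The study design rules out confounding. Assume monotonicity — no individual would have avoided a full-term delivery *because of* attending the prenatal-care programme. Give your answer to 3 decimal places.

PN ≈ 0.513

p₁ = P(outcome | exposed) = 97/631 = 0.15372
p₀ = P(outcome | unexposed) = 30/401 = 0.074813
Under exogeneity and monotonicity, PN = (p₁ − p₀)/p₁.
PN = (0.15372 − 0.074813) / 0.15372 ≈ 0.5133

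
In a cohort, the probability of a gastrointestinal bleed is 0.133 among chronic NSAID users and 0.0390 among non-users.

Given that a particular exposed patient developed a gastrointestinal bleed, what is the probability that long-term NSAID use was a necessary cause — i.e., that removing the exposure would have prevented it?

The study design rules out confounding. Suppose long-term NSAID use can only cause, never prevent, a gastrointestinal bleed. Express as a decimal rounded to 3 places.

PN ≈ 0.707

Let p₁ = 0.133, p₀ = 0.039.
Under exogeneity and monotonicity, PN = (p₁ − p₀) / p₁.
PN = (0.133 − 0.039) / 0.133 = 0.094 / 0.133 ≈ 0.7068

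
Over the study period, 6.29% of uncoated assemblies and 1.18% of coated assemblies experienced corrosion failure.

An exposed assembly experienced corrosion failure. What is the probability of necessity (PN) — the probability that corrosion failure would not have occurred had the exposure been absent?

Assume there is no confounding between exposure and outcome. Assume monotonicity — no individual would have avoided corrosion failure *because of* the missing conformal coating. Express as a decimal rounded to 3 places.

PN ≈ 0.812

p₁ = 0.0629, p₀ = 0.0118.
Under exogeneity and monotonicity, PN = (p₁ − p₀) / p₁.
PN = (0.0629 − 0.0118) / 0.0629 = 0.0511 / 0.0629 ≈ 0.8124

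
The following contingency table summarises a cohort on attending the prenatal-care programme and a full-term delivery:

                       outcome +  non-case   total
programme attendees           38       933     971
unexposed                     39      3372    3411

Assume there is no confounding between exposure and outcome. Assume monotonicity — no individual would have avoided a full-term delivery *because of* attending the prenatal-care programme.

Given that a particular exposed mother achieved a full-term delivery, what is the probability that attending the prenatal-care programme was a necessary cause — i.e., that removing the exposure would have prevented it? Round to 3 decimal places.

PN ≈ 0.708

p₁ = P(outcome | exposed) = 38/971 = 0.039135
p₀ = P(outcome | unexposed) = 39/3411 = 0.011434
Under exogeneity and monotonicity, PN = (p₁ − p₀)/p₁.
PN = (0.039135 − 0.011434) / 0.039135 ≈ 0.7078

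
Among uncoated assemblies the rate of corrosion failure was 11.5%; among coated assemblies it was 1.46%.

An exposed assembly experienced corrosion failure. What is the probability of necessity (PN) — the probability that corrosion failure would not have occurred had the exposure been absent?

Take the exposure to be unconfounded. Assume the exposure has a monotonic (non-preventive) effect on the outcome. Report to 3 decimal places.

p₁ = 0.115, p₀ = 0.0146.
Under exogeneity and monotonicity, PN = (p₁ − p₀) / p₁.
PN = (0.115 − 0.0146) / 0.115 = 0.1004 / 0.115 ≈ 0.8730

PN ≈ 0.873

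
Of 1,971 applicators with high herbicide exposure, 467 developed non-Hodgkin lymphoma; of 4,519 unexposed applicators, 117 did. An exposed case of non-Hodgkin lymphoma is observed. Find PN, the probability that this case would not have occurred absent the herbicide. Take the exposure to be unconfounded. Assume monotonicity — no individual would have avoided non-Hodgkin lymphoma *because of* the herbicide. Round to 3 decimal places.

PN ≈ 0.891

p₁ = P(outcome | exposed) = 467/1971 = 0.23694
p₀ = P(outcome | unexposed) = 117/4519 = 0.025891
Under exogeneity and monotonicity, PN = (p₁ − p₀) / p₁.
PN = (0.23694 − 0.025891) / 0.23694 = 0.21104 / 0.23694 ≈ 0.8907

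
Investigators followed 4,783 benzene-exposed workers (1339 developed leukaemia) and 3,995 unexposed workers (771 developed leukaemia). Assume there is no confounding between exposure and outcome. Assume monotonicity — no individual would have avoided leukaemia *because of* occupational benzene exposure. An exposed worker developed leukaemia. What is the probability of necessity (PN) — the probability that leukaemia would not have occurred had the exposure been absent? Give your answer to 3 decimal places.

PN ≈ 0.311

p₁ = P(outcome | exposed) = 1339/4783 = 0.27995
p₀ = P(outcome | unexposed) = 771/3995 = 0.19299
Under exogeneity and monotonicity, PN = (p₁ − p₀) / p₁.
PN = (0.27995 − 0.19299) / 0.27995 = 0.086959 / 0.27995 ≈ 0.3106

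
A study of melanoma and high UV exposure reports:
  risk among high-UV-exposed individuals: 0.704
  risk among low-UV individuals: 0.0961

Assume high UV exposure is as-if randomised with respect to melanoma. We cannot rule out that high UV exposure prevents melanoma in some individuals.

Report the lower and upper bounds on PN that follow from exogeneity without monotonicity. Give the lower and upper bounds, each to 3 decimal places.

0.863 ≤ PN ≤ 1.000

Let p₁ = 0.704, p₀ = 0.0961.
Under exogeneity alone the bounds on PN are max{0,(p₁−p₀)/p₁} ≤ PN ≤ min{1,(1−p₀)/p₁}.
  lower = (p₁ − p₀)/p₁ = 0.6079 / 0.704 ≈ 0.8635
  upper = min{1, (1 − p₀)/p₁} = 0.9039 / 0.704 ≈ 1.2839 → capped at 1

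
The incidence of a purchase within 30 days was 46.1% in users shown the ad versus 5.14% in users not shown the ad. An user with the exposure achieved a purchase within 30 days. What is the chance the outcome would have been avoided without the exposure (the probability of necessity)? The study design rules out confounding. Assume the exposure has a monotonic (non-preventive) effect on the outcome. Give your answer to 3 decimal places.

p₁ = 0.461, p₀ = 0.0514.
Under exogeneity and monotonicity, PN = (p₁ − p₀) / p₁.
PN = (0.461 − 0.0514) / 0.461 = 0.4096 / 0.461 ≈ 0.8885

PN ≈ 0.889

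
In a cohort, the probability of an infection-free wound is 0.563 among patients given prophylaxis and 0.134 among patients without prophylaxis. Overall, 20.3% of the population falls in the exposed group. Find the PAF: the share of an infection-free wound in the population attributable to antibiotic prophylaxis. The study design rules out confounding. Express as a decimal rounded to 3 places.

Let p₁ = 0.563, p₀ = 0.134.
Overall risk P(Y=1) = π·p₁ + (1−π)·p₀ = 0.203×0.563 + 0.797×0.134 = 0.22109.
Under exogeneity, PAF = [P(Y=1) − p₀] / P(Y=1).
PAF = (0.22109 − 0.134) / 0.22109 ≈ 0.3939

PAF ≈ 0.394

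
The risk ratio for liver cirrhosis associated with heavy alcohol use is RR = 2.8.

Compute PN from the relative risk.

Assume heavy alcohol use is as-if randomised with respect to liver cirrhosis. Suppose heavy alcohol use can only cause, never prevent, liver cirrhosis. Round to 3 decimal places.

PN ≈ 0.643

Under exogeneity and monotonicity, PN = (RR − 1) / RR = 1 − 1/RR.
PN = (2.8 − 1) / 2.8 = 1.8 / 2.8 ≈ 0.6429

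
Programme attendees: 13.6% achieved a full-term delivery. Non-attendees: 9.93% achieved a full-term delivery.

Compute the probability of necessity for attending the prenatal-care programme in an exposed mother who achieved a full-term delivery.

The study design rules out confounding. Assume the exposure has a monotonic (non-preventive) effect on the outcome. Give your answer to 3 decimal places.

PN ≈ 0.270

p₁ = 0.136, p₀ = 0.0993.
Under exogeneity and monotonicity, PN = (p₁ − p₀) / p₁.
PN = (0.136 − 0.0993) / 0.136 = 0.0367 / 0.136 ≈ 0.2699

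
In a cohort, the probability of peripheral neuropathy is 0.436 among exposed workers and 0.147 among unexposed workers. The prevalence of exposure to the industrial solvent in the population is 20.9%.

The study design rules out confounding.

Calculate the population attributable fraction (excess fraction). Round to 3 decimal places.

PAF ≈ 0.291

Let p₁ = 0.436, p₀ = 0.147.
Overall risk P(Y=1) = π·p₁ + (1−π)·p₀ = 0.209×0.436 + 0.791×0.147 = 0.2074.
Under exogeneity, PAF = [P(Y=1) − p₀] / P(Y=1).
PAF = (0.2074 − 0.147) / 0.2074 ≈ 0.2912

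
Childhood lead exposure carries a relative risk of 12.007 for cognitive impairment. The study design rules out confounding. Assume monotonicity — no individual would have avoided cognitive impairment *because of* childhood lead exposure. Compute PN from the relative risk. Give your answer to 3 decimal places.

PN ≈ 0.917

Under exogeneity and monotonicity, PN = (RR − 1) / RR = 1 − 1/RR.
PN = (12.007 − 1) / 12.007 = 11.01 / 12.007 ≈ 0.9167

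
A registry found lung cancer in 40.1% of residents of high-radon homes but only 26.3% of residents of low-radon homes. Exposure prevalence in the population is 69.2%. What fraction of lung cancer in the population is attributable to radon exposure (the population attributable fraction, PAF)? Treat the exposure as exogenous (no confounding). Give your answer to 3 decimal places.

PAF ≈ 0.266

p₁ = 0.401, p₀ = 0.263.
Overall risk P(Y=1) = π·p₁ + (1−π)·p₀ = 0.692×0.401 + 0.308×0.263 = 0.3585.
Under exogeneity, PAF = [P(Y=1) − p₀] / P(Y=1).
PAF = (0.3585 − 0.263) / 0.3585 ≈ 0.2664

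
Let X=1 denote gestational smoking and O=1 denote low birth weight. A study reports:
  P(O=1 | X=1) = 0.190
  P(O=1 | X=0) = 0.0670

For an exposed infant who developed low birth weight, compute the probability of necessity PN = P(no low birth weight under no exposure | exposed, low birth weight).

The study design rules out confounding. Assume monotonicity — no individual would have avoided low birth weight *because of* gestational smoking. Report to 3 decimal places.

PN ≈ 0.647

Let p₁ = 0.19, p₀ = 0.067.
Under exogeneity and monotonicity, PN = (p₁ − p₀) / p₁.
PN = (0.19 − 0.067) / 0.19 = 0.123 / 0.19 ≈ 0.6474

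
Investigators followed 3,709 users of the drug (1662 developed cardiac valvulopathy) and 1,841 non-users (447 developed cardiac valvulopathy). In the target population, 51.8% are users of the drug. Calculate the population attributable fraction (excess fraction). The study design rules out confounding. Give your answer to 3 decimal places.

p₁ = P(outcome | exposed) = 1662/3709 = 0.4481
p₀ = P(outcome | unexposed) = 447/1841 = 0.2428
Overall risk P(Y=1) = π·p₁ + (1−π)·p₀ = 0.518×0.4481 + 0.482×0.2428 = 0.34915.
Under exogeneity, PAF = [P(Y=1) − p₀] / P(Y=1).
PAF = (0.34915 − 0.2428) / 0.34915 ≈ 0.3046

PAF ≈ 0.305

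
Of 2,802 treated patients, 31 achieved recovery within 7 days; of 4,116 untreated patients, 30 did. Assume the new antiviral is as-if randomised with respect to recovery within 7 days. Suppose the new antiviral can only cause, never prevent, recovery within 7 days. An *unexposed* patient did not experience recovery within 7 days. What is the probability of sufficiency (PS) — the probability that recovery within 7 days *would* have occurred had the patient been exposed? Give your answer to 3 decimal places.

p₁ = P(outcome | exposed) = 31/2802 = 0.011064
p₀ = P(outcome | unexposed) = 30/4116 = 0.0072886
Under exogeneity and monotonicity, PS = (p₁ − p₀) / (1 − p₀).
PS = (0.011064 − 0.0072886) / (1 − 0.0072886) = 0.0037749 / 0.99271 ≈ 0.0038

PS ≈ 0.004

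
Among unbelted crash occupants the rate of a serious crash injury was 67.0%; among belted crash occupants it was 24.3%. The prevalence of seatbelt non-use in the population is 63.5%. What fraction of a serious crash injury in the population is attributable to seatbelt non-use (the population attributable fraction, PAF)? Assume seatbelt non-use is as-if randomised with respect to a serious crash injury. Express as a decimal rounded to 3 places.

p₁ = 0.67, p₀ = 0.243.
Overall risk P(Y=1) = π·p₁ + (1−π)·p₀ = 0.635×0.67 + 0.365×0.243 = 0.51415.
Under exogeneity, PAF = [P(Y=1) − p₀] / P(Y=1).
PAF = (0.51415 − 0.243) / 0.51415 ≈ 0.5274

PAF ≈ 0.527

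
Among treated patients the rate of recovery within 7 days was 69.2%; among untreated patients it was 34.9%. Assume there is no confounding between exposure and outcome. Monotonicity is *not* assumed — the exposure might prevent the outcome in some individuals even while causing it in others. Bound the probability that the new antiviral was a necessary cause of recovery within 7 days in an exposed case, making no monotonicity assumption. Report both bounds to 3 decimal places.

0.496 ≤ PN ≤ 0.941

p₁ = 0.692, p₀ = 0.349.
Under exogeneity alone the bounds on PN are max{0,(p₁−p₀)/p₁} ≤ PN ≤ min{1,(1−p₀)/p₁}.
  lower = (p₁ − p₀)/p₁ = 0.343 / 0.692 ≈ 0.4957
  upper = min{1, (1 − p₀)/p₁} = 0.651 / 0.692 ≈ 0.9408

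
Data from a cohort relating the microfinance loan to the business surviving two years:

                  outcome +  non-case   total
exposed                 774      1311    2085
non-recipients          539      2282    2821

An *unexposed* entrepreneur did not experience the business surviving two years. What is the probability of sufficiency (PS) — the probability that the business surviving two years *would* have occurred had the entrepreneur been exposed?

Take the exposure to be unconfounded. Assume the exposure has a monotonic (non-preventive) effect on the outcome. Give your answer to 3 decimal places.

PS ≈ 0.223

p₁ = P(outcome | exposed) = 774/2085 = 0.37122
p₀ = P(outcome | unexposed) = 539/2821 = 0.19107
Under exogeneity and monotonicity, PS = (p₁ − p₀) / (1 − p₀).
PS = (0.37122 − 0.19107) / (1 − 0.19107) = 0.18016 / 0.80893 ≈ 0.2227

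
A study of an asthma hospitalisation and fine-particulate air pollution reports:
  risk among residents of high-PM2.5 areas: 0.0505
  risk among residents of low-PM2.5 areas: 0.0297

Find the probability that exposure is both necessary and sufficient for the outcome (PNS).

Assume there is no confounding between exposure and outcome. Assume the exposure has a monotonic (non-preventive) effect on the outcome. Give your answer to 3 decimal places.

PNS ≈ 0.021

Let p₁ = 0.0505, p₀ = 0.0297.
Under exogeneity and monotonicity, PNS = p₁ − p₀.
PNS = 0.0505 − 0.0297 = 0.0208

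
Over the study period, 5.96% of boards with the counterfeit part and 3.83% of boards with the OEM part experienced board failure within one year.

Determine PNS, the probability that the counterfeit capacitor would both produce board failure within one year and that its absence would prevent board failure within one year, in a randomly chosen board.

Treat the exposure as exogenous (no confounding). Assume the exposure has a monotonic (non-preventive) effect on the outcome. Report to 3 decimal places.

p₁ = 0.0596, p₀ = 0.0383.
Under exogeneity and monotonicity, PNS = p₁ − p₀.
PNS = 0.0596 − 0.0383 = 0.0213

PNS ≈ 0.021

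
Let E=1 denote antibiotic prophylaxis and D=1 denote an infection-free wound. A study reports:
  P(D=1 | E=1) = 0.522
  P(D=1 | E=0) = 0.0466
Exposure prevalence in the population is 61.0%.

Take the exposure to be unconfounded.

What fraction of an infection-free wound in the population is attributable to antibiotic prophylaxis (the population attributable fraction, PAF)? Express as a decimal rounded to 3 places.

PAF ≈ 0.862

Let p₁ = 0.522, p₀ = 0.0466.
Overall risk P(Y=1) = π·p₁ + (1−π)·p₀ = 0.61×0.522 + 0.39×0.0466 = 0.33659.
Under exogeneity, PAF = [P(Y=1) − p₀] / P(Y=1).
PAF = (0.33659 − 0.0466) / 0.33659 ≈ 0.8616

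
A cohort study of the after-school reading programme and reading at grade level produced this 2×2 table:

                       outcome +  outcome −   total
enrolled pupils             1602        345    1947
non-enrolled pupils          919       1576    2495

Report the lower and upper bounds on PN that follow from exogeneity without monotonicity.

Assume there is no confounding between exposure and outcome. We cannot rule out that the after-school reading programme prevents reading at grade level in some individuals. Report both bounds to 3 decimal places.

0.552 ≤ PN ≤ 0.768

p₁ = P(outcome | exposed) = 1602/1947 = 0.8228
p₀ = P(outcome | unexposed) = 919/2495 = 0.36834
Under exogeneity alone the bounds on PN are max{0,(p₁−p₀)/p₁} ≤ PN ≤ min{1,(1−p₀)/p₁}.
  lower = (p₁ − p₀)/p₁ = 0.45447 / 0.8228 ≈ 0.5523
  upper = min{1, (1 − p₀)/p₁} = 0.63166 / 0.8228 ≈ 0.7677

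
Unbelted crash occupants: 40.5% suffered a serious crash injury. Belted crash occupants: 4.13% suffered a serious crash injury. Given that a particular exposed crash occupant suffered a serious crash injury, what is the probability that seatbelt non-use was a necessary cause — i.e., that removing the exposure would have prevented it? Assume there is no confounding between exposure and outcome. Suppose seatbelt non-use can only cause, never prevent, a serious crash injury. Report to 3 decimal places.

PN ≈ 0.898

p₁ = 0.405, p₀ = 0.0413.
Under exogeneity and monotonicity, PN = (p₁ − p₀) / p₁.
PN = (0.405 − 0.0413) / 0.405 = 0.3637 / 0.405 ≈ 0.8980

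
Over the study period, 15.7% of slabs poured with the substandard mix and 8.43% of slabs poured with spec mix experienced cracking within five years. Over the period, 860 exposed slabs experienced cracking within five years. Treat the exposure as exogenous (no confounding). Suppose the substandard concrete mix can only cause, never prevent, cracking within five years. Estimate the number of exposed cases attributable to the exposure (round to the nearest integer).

p₁ = 0.157, p₀ = 0.0843.
PN = (p₁ − p₀)/p₁ = (0.157 − 0.0843) / 0.157 ≈ 0.46306.
Attributable cases ≈ PN × (exposed cases) = 0.46306 × 860 ≈ 398.23.

about 398 cases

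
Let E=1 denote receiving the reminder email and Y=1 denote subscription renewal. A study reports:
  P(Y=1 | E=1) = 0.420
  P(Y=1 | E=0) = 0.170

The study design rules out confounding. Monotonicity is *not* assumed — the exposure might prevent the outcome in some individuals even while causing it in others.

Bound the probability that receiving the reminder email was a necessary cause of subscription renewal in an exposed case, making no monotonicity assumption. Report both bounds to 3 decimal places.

0.595 ≤ PN ≤ 1.000

Let p₁ = 0.42, p₀ = 0.17.
Under exogeneity alone the bounds on PN are max{0,(p₁−p₀)/p₁} ≤ PN ≤ min{1,(1−p₀)/p₁}.
  lower = (p₁ − p₀)/p₁ = 0.25 / 0.42 ≈ 0.5952
  upper = min{1, (1 − p₀)/p₁} = 0.83 / 0.42 ≈ 1.9762 → capped at 1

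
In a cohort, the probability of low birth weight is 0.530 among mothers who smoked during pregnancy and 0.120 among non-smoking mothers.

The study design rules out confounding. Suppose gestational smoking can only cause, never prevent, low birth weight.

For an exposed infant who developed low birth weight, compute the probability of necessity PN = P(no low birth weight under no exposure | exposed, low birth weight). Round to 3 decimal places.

Let p₁ = 0.53, p₀ = 0.12.
Under exogeneity and monotonicity, PN = (p₁ − p₀) / p₁.
PN = (0.53 − 0.12) / 0.53 = 0.41 / 0.53 ≈ 0.7736

PN ≈ 0.774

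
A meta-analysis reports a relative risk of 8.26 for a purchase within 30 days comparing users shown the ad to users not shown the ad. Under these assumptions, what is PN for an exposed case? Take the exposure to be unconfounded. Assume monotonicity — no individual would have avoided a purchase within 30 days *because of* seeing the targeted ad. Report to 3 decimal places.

Under exogeneity and monotonicity, PN = (RR − 1) / RR = 1 − 1/RR.
PN = (8.26 − 1) / 8.26 = 7.26 / 8.26 ≈ 0.8789

PN ≈ 0.879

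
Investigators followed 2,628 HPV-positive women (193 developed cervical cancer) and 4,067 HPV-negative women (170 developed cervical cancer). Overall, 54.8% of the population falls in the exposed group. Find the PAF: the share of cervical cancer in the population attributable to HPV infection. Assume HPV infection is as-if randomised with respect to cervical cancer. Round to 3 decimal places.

PAF ≈ 0.293

p₁ = P(outcome | exposed) = 193/2628 = 0.07344
p₀ = P(outcome | unexposed) = 170/4067 = 0.0418
Overall risk P(Y=1) = π·p₁ + (1−π)·p₀ = 0.548×0.07344 + 0.452×0.0418 = 0.059139.
Under exogeneity, PAF = [P(Y=1) − p₀] / P(Y=1).
PAF = (0.059139 − 0.0418) / 0.059139 ≈ 0.2932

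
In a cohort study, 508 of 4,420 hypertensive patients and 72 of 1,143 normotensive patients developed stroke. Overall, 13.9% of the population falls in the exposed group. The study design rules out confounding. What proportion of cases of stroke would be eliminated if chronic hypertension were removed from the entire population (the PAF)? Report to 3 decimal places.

PAF ≈ 0.103

p₁ = P(outcome | exposed) = 508/4420 = 0.11493
p₀ = P(outcome | unexposed) = 72/1143 = 0.062992
Overall risk P(Y=1) = π·p₁ + (1−π)·p₀ = 0.139×0.11493 + 0.861×0.062992 = 0.070212.
Under exogeneity, PAF = [P(Y=1) − p₀] / P(Y=1).
PAF = (0.070212 − 0.062992) / 0.070212 ≈ 0.1028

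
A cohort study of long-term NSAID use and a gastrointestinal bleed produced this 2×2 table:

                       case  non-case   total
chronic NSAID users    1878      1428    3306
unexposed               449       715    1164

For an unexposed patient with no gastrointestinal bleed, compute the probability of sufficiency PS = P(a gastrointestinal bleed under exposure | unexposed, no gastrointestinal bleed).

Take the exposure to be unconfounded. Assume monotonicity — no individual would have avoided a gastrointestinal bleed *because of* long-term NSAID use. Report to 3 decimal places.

p₁ = P(outcome | exposed) = 1878/3306 = 0.56806
p₀ = P(outcome | unexposed) = 449/1164 = 0.38574
Under exogeneity and monotonicity, PS = (p₁ − p₀) / (1 − p₀).
PS = (0.56806 − 0.38574) / (1 − 0.38574) = 0.18232 / 0.61426 ≈ 0.2968

PS ≈ 0.297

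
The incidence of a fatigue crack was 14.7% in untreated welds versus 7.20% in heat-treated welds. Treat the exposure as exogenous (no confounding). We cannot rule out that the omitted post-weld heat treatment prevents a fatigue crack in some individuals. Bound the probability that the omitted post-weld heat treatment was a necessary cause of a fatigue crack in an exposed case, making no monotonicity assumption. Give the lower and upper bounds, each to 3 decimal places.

0.510 ≤ PN ≤ 1.000

p₁ = 0.147, p₀ = 0.072.
Under exogeneity alone the bounds on PN are max{0,(p₁−p₀)/p₁} ≤ PN ≤ min{1,(1−p₀)/p₁}.
  lower = (p₁ − p₀)/p₁ = 0.075 / 0.147 ≈ 0.5102
  upper = min{1, (1 − p₀)/p₁} = 0.928 / 0.147 ≈ 6.3129 → capped at 1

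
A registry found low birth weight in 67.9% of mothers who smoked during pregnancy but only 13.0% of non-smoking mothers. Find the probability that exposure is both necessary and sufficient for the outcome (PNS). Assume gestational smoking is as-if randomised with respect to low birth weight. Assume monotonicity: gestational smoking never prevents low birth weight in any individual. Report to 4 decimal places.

PNS ≈ 0.5490

p₁ = 0.679, p₀ = 0.13.
Under exogeneity and monotonicity, PNS = p₁ − p₀.
PNS = 0.679 − 0.13 = 0.549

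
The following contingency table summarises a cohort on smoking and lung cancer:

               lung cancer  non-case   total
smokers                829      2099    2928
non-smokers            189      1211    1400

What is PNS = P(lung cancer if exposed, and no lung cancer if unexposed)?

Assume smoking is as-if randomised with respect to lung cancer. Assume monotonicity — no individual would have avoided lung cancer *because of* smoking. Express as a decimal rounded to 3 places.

p₁ = P(outcome | exposed) = 829/2928 = 0.28313
p₀ = P(outcome | unexposed) = 189/1400 = 0.135
Under exogeneity and monotonicity, PNS = p₁ − p₀.
PNS = 0.28313 − 0.135 = 0.14813

PNS ≈ 0.148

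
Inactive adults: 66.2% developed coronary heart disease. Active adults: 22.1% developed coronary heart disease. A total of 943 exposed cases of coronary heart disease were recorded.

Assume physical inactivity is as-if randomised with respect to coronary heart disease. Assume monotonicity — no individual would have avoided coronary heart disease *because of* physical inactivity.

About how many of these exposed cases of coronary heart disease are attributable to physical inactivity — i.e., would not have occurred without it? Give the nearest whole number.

about 628 cases

p₁ = 0.662, p₀ = 0.221.
PN = (p₁ − p₀)/p₁ = (0.662 − 0.221) / 0.662 ≈ 0.66616.
Attributable cases ≈ PN × (exposed cases) = 0.66616 × 943 ≈ 628.19.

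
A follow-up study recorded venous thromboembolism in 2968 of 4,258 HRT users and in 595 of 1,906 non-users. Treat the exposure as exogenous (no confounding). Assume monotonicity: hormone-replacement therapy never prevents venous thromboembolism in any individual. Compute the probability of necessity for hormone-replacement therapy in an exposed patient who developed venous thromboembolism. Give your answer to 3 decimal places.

p₁ = P(outcome | exposed) = 2968/4258 = 0.69704
p₀ = P(outcome | unexposed) = 595/1906 = 0.31217
Under exogeneity and monotonicity, PN = (p₁ − p₀) / p₁.
PN = (0.69704 − 0.31217) / 0.69704 = 0.38487 / 0.69704 ≈ 0.5521

PN ≈ 0.552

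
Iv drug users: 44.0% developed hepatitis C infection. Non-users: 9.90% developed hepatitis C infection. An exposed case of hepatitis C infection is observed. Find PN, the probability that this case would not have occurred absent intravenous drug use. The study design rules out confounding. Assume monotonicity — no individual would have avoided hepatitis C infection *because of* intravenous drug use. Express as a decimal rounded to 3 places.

PN ≈ 0.775

p₁ = 0.44, p₀ = 0.099.
Under exogeneity and monotonicity, PN = (p₁ − p₀) / p₁.
PN = (0.44 − 0.099) / 0.44 = 0.341 / 0.44 ≈ 0.7750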